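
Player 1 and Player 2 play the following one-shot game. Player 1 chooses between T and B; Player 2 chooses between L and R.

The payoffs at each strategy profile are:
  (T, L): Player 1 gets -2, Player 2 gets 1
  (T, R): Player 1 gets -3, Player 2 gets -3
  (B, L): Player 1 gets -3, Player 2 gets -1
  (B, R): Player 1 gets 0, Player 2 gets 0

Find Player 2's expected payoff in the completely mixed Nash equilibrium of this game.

First find p, the probability Player 1 plays T, from Player 2's indifference between L and R: p − (1−p) = −3p, giving p = 1/5.
Since Player 2 is indifferent in equilibrium, Player 2's expected payoff equals the payoff from either column against (1/5, 4/5). Using L: (1/5) − (4/5) = -3/5.

-3/5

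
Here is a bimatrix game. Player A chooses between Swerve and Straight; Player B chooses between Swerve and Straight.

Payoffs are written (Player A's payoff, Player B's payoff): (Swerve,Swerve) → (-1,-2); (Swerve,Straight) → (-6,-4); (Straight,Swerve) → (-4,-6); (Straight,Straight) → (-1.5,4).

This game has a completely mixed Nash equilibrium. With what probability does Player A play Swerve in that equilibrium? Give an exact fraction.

5/6

Let p be the probability that Player A plays Swerve. In a completely mixed equilibrium, Player B must be indifferent between Swerve and Straight.
Player B's expected payoff from Swerve is −2p − 6(1−p); from Straight it is −4p + 4(1−p).
Setting these equal: 4p − 6 = −8p + 4, so p = 5/6.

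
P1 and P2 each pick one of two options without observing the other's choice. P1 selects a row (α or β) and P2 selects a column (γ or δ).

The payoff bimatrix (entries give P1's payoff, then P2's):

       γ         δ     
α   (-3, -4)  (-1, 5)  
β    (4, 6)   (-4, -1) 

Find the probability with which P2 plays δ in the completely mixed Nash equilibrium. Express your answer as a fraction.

7/10

Let c be the probability that P2 plays γ. In a completely mixed equilibrium, P1 must be indifferent between α and β.
P1's expected payoff from α is −3c − (1−c); from β it is 4c − 4(1−c).
Setting these equal: −2c − 1 = 8c − 4, so c = 3/10.
Therefore P2 plays δ with probability 1 − 3/10 = 7/10.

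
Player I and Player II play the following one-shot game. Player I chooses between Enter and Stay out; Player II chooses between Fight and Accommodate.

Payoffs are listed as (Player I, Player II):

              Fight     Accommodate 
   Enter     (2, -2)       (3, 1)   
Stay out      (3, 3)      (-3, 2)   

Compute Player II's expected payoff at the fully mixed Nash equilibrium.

First find p, the probability Player I plays Enter, from Player II's indifference between Fight and Accommodate: −2p + 3(1−p) = p + 2(1−p), giving p = 1/4.
Since Player II is indifferent in equilibrium, Player II's expected payoff equals the payoff from either column against (1/4, 3/4). Using Fight: −2(1/4) + 3(3/4) = 7/4.

7/4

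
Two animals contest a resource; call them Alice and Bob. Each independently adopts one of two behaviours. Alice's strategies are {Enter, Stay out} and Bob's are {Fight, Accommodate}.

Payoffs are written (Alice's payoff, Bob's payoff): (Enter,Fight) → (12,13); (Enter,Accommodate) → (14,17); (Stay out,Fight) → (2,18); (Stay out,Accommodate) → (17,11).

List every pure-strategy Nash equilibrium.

(Enter, Fight): Bob prefers Accommodate (17 > 13) — not an equilibrium.
(Enter, Accommodate): Alice prefers Stay out (17 > 14) — not an equilibrium.
(Stay out, Fight): Alice prefers Enter (12 > 2) — not an equilibrium.
(Stay out, Accommodate): Bob prefers Fight (18 > 11) — not an equilibrium.

none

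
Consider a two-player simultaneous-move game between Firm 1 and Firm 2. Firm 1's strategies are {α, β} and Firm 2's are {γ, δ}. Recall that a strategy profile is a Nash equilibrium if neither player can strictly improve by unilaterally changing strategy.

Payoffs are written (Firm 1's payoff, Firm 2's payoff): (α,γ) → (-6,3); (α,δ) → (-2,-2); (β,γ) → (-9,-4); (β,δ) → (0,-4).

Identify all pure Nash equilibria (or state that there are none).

(α, γ) and (β, δ)

(α, γ): Firm 1 gets -6 ≥ -9 from β, and Firm 2 gets 3 ≥ -2 from δ — Nash equilibrium.
(α, δ): Firm 1 prefers β (0 > -2); Firm 2 prefers γ (3 > -2) — not an equilibrium.
(β, γ): Firm 1 prefers α (-6 > -9) — not an equilibrium.
(β, δ): Firm 1 gets 0 ≥ -2 from α, and Firm 2 gets -4 ≥ -4 from γ — Nash equilibrium.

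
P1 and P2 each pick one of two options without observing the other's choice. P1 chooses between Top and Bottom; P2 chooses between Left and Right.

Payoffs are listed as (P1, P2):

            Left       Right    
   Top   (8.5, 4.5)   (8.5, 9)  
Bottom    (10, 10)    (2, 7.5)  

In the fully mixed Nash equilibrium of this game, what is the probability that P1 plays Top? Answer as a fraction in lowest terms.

Let r be the probability that P1 plays Top. In a completely mixed equilibrium, P2 must be indifferent between Left and Right.
P2's expected payoff from Left is 4.5r + 10(1−r); from Right it is 9r + 7.5(1−r).
Setting these equal: −5.5r + 10 = 1.5r + 7.5, so r = 5/14.

5/14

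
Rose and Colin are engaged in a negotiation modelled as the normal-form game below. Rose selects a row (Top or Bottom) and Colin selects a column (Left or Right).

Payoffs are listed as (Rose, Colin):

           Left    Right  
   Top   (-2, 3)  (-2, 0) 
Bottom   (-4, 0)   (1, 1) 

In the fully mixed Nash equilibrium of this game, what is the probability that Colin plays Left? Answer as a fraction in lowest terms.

3/5

Let c be the probability that Colin plays Left. In a completely mixed equilibrium, Rose must be indifferent between Top and Bottom.
Rose's expected payoff from Top is −2c − 2(1−c); from Bottom it is −4c + (1−c).
Setting these equal: -2 = −5c + 1, so c = 3/5.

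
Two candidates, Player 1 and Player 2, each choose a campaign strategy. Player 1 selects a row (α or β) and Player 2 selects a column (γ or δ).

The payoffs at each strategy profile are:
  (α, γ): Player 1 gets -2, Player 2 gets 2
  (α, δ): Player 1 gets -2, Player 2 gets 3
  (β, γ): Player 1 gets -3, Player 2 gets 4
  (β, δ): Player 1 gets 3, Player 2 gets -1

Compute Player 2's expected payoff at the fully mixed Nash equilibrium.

First find x, the probability Player 1 plays α, from Player 2's indifference between γ and δ: 2x + 4(1−x) = 3x − (1−x), giving x = 5/6.
Since Player 2 is indifferent in equilibrium, Player 2's expected payoff equals the payoff from either column against (5/6, 1/6). Using γ: 2(5/6) + 4(1/6) = 7/3.

7/3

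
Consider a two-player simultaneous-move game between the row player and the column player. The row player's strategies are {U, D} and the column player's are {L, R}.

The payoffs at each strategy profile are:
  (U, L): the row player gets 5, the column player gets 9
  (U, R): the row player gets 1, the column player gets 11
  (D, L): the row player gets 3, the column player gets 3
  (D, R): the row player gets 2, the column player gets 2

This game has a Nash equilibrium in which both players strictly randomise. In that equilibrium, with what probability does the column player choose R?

Let q be the probability that the column player plays L. In a completely mixed equilibrium, the row player must be indifferent between U and D.
The row player's expected payoff from U is 5q + (1−q); from D it is 3q + 2(1−q).
Setting these equal: 4q + 1 = q + 2, so q = 1/3.
Therefore the column player plays R with probability 1 − 1/3 = 2/3.

2/3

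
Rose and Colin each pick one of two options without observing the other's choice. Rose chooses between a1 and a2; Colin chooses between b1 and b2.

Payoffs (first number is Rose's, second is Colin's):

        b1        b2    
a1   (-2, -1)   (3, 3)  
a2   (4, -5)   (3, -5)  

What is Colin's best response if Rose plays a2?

either — both b1 and b2 are best responses

Against a2, Colin earns -5 from b1 and -5 from b2.
So either strategy is a best response.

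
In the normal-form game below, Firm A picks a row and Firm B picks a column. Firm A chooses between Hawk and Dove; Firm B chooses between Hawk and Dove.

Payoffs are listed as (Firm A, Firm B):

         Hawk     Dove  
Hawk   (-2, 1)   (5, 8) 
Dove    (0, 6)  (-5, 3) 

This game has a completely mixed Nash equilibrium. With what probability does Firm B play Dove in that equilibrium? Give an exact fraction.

Let y be the probability that Firm B plays Hawk. In a completely mixed equilibrium, Firm A must be indifferent between Hawk and Dove.
Firm A's expected payoff from Hawk is −2y + 5(1−y); from Dove it is −5(1−y).
Setting these equal: −7y + 5 = 5y − 5, so y = 5/6.
Therefore Firm B plays Dove with probability 1 − 5/6 = 1/6.

1/6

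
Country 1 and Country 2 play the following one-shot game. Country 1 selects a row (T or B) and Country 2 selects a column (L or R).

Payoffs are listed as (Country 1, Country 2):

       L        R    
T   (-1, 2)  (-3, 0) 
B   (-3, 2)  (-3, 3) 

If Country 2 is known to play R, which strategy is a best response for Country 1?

either — both T and B are best responses

Against R, Country 1 earns -3 from T and -3 from B.
So either strategy is a best response.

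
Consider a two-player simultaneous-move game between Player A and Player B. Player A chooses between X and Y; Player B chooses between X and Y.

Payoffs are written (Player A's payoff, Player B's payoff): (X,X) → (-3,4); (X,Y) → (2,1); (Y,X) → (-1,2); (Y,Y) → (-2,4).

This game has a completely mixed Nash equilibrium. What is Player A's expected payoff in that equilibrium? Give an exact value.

-4/3

First find q, the probability Player B plays X, from Player A's indifference between X and Y: −3q + 2(1−q) = −q − 2(1−q), giving q = 2/3.
Since Player A is indifferent in equilibrium, Player A's expected payoff equals the payoff from either row against (2/3, 1/3). Using X: −3(2/3) + 2(1/3) = -4/3.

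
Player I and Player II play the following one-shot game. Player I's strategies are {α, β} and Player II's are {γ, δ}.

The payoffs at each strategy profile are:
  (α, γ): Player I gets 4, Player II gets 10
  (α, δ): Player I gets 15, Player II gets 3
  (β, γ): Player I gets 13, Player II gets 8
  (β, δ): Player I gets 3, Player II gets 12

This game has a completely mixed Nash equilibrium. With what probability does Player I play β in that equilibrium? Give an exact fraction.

Let p be the probability that Player I plays α. In a completely mixed equilibrium, Player II must be indifferent between γ and δ.
Player II's expected payoff from γ is 10p + 8(1−p); from δ it is 3p + 12(1−p).
Setting these equal: 2p + 8 = −9p + 12, so p = 4/11.
Therefore Player I plays β with probability 1 − 4/11 = 7/11.

7/11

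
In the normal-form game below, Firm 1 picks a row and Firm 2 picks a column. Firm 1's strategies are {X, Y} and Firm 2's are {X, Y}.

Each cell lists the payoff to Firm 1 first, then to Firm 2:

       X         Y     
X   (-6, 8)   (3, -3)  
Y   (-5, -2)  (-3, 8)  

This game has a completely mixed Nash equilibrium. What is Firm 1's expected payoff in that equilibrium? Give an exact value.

-33/7

First find q, the probability Firm 2 plays X, from Firm 1's indifference between X and Y: −6q + 3(1−q) = −5q − 3(1−q), giving q = 6/7.
Since Firm 1 is indifferent in equilibrium, Firm 1's expected payoff equals the payoff from either row against (6/7, 1/7). Using X: −6(6/7) + 3(1/7) = -33/7.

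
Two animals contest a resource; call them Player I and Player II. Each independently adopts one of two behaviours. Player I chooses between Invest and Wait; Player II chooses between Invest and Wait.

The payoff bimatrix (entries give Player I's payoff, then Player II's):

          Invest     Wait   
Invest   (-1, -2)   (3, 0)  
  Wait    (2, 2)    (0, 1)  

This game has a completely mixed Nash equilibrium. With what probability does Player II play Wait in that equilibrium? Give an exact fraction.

Let y be the probability that Player II plays Invest. In a completely mixed equilibrium, Player I must be indifferent between Invest and Wait.
Player I's expected payoff from Invest is −y + 3(1−y); from Wait it is 2y.
Setting these equal: −4y + 3 = 2y, so y = 1/2.
Therefore Player II plays Wait with probability 1 − 1/2 = 1/2.

1/2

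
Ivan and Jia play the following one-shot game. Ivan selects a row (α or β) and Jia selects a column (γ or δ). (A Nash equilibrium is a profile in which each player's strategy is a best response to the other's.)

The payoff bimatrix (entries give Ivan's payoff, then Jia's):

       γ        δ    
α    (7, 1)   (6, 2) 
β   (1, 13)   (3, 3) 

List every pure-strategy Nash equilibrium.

(α, δ)

(α, γ): Jia prefers δ (2 > 1) — not an equilibrium.
(α, δ): Ivan gets 6 ≥ 3 from β, and Jia gets 2 ≥ 1 from γ — Nash equilibrium.
(β, γ): Ivan prefers α (7 > 1) — not an equilibrium.
(β, δ): Ivan prefers α (6 > 3); Jia prefers γ (13 > 3) — not an equilibrium.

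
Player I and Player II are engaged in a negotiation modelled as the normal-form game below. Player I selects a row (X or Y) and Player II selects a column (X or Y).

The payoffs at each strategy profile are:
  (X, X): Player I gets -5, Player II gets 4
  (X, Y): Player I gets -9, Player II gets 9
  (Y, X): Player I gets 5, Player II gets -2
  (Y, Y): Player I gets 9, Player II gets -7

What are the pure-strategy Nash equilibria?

(Y, X)

(X, X): Player I prefers Y (5 > -5); Player II prefers Y (9 > 4) — not an equilibrium.
(X, Y): Player I prefers Y (9 > -9) — not an equilibrium.
(Y, X): Player I gets 5 ≥ -5 from X, and Player II gets -2 ≥ -7 from Y — Nash equilibrium.
(Y, Y): Player II prefers X (-2 > -7) — not an equilibrium.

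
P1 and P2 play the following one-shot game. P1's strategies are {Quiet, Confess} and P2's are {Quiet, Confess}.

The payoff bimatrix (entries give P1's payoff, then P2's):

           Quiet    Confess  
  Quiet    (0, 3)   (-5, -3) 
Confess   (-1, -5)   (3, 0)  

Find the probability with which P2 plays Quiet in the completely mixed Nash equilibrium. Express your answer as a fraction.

Let c be the probability that P2 plays Quiet. In a completely mixed equilibrium, P1 must be indifferent between Quiet and Confess.
P1's expected payoff from Quiet is −5(1−c); from Confess it is −c + 3(1−c).
Setting these equal: 5c − 5 = −4c + 3, so c = 8/9.

8/9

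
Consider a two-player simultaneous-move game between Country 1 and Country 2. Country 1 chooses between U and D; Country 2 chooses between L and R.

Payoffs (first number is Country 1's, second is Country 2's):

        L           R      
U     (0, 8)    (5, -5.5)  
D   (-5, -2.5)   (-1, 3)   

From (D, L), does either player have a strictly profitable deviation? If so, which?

Country 1 at (D, L) earns -5; deviating to U yields 0 — a strict improvement.
Country 2 earns -2.5; deviating to R yields 3 — a strict improvement.
Both Country 1 and Country 2 have strictly profitable deviations.

Both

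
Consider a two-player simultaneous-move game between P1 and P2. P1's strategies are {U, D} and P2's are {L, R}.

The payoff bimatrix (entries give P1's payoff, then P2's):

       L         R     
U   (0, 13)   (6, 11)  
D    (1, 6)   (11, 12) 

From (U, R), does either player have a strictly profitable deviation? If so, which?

P1 at (U, R) earns 6; deviating to D yields 11 — a strict improvement.
P2 earns 11; deviating to L yields 13 — a strict improvement.
Both P1 and P2 have strictly profitable deviations.

Both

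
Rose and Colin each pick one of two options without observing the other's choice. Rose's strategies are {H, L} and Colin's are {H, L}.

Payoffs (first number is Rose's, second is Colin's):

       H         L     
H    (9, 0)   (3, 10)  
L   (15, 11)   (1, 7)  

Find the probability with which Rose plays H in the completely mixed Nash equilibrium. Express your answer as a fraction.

Let p be the probability that Rose plays H. In a completely mixed equilibrium, Colin must be indifferent between H and L.
Colin's expected payoff from H is 11(1−p); from L it is 10p + 7(1−p).
Setting these equal: −11p + 11 = 3p + 7, so p = 2/7.

2/7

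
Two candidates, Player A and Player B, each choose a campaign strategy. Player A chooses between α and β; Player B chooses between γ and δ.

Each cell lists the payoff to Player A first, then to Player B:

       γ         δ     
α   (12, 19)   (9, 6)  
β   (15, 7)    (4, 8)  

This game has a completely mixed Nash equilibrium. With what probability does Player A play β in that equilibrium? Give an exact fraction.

13/14

Let r be the probability that Player A plays α. In a completely mixed equilibrium, Player B must be indifferent between γ and δ.
Player B's expected payoff from γ is 19r + 7(1−r); from δ it is 6r + 8(1−r).
Setting these equal: 12r + 7 = −2r + 8, so r = 1/14.
Therefore Player A plays β with probability 1 − 1/14 = 13/14.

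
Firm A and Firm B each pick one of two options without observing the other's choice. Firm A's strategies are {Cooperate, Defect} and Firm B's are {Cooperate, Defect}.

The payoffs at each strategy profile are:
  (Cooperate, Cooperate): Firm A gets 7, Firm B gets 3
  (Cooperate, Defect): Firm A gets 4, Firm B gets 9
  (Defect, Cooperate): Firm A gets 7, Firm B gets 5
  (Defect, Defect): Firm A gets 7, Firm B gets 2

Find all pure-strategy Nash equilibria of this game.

(Defect, Cooperate)

(Cooperate, Cooperate): Firm B prefers Defect (9 > 3) — not an equilibrium.
(Cooperate, Defect): Firm A prefers Defect (7 > 4) — not an equilibrium.
(Defect, Cooperate): Firm A gets 7 ≥ 7 from Cooperate, and Firm B gets 5 ≥ 2 from Defect — Nash equilibrium.
(Defect, Defect): Firm B prefers Cooperate (5 > 2) — not an equilibrium.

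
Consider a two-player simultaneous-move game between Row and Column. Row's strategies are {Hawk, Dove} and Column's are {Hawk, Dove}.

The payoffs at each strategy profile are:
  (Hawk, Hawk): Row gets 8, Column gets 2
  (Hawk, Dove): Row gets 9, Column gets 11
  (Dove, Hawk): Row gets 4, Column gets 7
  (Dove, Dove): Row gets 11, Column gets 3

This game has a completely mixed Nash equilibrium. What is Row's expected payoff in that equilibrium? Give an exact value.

First find q, the probability Column plays Hawk, from Row's indifference between Hawk and Dove: 8q + 9(1−q) = 4q + 11(1−q), giving q = 1/3.
Since Row is indifferent in equilibrium, Row's expected payoff equals the payoff from either row against (1/3, 2/3). Using Hawk: 8(1/3) + 9(2/3) = 26/3.

26/3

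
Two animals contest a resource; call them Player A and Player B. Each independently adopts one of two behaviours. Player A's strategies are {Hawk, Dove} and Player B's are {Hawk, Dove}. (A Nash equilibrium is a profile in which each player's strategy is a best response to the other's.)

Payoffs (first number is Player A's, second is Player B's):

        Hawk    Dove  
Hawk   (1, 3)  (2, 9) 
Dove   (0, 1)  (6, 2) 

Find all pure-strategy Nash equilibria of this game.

(Hawk, Hawk): Player B prefers Dove (9 > 3) — not an equilibrium.
(Hawk, Dove): Player A prefers Dove (6 > 2) — not an equilibrium.
(Dove, Hawk): Player A prefers Hawk (1 > 0); Player B prefers Dove (2 > 1) — not an equilibrium.
(Dove, Dove): Player A gets 6 ≥ 2 from Hawk, and Player B gets 2 ≥ 1 from Hawk — Nash equilibrium.

(Dove, Dove)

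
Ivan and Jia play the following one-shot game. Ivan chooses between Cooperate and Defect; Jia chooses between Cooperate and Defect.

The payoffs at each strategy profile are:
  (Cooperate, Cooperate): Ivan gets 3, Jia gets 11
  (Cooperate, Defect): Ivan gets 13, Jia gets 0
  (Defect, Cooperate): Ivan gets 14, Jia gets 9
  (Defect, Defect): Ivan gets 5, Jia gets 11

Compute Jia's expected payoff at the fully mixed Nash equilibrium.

First find p, the probability Ivan plays Cooperate, from Jia's indifference between Cooperate and Defect: 11p + 9(1−p) = 11(1−p), giving p = 2/13.
Since Jia is indifferent in equilibrium, Jia's expected payoff equals the payoff from either column against (2/13, 11/13). Using Cooperate: 11(2/13) + 9(11/13) = 121/13.

121/13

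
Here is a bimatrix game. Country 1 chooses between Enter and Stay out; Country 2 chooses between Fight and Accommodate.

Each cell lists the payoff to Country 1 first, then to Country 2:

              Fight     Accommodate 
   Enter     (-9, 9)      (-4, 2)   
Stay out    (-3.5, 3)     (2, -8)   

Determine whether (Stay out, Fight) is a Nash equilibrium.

At (Stay out, Fight), Country 1 earns -3.5; switching to Enter would give -9, so Country 1 has no profitable deviation.
Country 2 earns 3; switching to Accommodate would give -8, so Country 2 has no profitable deviation.
Neither player can gain by a unilateral deviation, so this profile is a Nash equilibrium.

Yes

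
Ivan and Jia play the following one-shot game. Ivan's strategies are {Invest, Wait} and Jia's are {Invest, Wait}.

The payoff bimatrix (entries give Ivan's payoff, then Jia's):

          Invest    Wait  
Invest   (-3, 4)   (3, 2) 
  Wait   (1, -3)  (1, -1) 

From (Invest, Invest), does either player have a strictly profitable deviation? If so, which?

Ivan at (Invest, Invest) earns -3; deviating to Wait yields 1 — a strict improvement.
Jia earns 4; deviating to Wait yields 2 — not better.
Only Ivan has a strictly profitable deviation.

Ivan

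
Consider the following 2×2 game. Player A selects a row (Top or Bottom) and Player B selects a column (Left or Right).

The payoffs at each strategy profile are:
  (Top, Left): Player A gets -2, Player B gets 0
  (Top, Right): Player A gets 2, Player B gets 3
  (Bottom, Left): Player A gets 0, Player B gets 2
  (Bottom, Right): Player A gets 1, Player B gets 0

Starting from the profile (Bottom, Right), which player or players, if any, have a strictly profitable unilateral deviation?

Both

Player A at (Bottom, Right) earns 1; deviating to Top yields 2 — a strict improvement.
Player B earns 0; deviating to Left yields 2 — a strict improvement.
Both Player A and Player B have strictly profitable deviations.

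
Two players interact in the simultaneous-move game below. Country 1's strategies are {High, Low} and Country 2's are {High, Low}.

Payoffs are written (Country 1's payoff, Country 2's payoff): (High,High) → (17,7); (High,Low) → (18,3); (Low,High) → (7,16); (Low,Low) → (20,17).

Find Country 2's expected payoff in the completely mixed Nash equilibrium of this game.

71/5

First find p, the probability Country 1 plays High, from Country 2's indifference between High and Low: 7p + 16(1−p) = 3p + 17(1−p), giving p = 1/5.
Since Country 2 is indifferent in equilibrium, Country 2's expected payoff equals the payoff from either column against (1/5, 4/5). Using High: 7(1/5) + 16(4/5) = 71/5.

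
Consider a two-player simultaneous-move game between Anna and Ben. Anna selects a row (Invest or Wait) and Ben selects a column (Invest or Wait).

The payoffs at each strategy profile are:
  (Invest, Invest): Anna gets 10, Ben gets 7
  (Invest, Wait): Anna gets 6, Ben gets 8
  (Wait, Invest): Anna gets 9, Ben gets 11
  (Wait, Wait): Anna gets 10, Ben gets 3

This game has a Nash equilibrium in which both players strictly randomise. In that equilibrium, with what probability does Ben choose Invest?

4/5

Let q be the probability that Ben plays Invest. In a completely mixed equilibrium, Anna must be indifferent between Invest and Wait.
Anna's expected payoff from Invest is 10q + 6(1−q); from Wait it is 9q + 10(1−q).
Setting these equal: 4q + 6 = −q + 10, so q = 4/5.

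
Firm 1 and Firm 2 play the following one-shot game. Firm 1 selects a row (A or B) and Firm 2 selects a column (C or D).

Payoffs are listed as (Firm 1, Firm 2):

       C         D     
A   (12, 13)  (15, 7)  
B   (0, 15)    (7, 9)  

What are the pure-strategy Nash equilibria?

(A, C): Firm 1 gets 12 ≥ 0 from B, and Firm 2 gets 13 ≥ 7 from D — Nash equilibrium.
(A, D): Firm 2 prefers C (13 > 7) — not an equilibrium.
(B, C): Firm 1 prefers A (12 > 0) — not an equilibrium.
(B, D): Firm 1 prefers A (15 > 7); Firm 2 prefers C (15 > 9) — not an equilibrium.

(A, C)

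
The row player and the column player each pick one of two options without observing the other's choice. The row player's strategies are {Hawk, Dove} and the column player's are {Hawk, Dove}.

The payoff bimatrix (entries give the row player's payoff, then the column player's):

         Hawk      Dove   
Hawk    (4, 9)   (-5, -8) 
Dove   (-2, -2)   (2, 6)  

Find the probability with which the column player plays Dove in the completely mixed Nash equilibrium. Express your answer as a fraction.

6/13

Let y be the probability that the column player plays Hawk. In a completely mixed equilibrium, the row player must be indifferent between Hawk and Dove.
The row player's expected payoff from Hawk is 4y − 5(1−y); from Dove it is −2y + 2(1−y).
Setting these equal: 9y − 5 = −4y + 2, so y = 7/13.
Therefore the column player plays Dove with probability 1 − 7/13 = 6/13.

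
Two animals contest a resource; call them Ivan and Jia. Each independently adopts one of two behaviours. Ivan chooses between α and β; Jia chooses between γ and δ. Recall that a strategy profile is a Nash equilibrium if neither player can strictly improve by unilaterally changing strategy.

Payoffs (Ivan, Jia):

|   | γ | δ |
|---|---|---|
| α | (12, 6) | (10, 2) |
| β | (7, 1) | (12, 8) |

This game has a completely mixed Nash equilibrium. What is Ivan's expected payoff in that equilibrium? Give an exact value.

74/7

First find q, the probability Jia plays γ, from Ivan's indifference between α and β: 12q + 10(1−q) = 7q + 12(1−q), giving q = 2/7.
Since Ivan is indifferent in equilibrium, Ivan's expected payoff equals the payoff from either row against (2/7, 5/7). Using α: 12(2/7) + 10(5/7) = 74/7.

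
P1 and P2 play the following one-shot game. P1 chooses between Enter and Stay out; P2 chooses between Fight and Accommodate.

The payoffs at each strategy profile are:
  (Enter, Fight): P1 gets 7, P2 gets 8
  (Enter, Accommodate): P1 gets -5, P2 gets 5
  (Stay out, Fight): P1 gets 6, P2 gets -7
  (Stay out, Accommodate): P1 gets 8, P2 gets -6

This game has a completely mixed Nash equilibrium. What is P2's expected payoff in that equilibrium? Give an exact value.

First find p, the probability P1 plays Enter, from P2's indifference between Fight and Accommodate: 8p − 7(1−p) = 5p − 6(1−p), giving p = 1/4.
Since P2 is indifferent in equilibrium, P2's expected payoff equals the payoff from either column against (1/4, 3/4). Using Fight: 8(1/4) − 7(3/4) = -13/4.

-13/4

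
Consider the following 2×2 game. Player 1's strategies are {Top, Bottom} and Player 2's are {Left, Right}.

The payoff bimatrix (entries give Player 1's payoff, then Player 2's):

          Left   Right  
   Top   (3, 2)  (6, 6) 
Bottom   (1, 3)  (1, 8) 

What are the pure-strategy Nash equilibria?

(Top, Left): Player 2 prefers Right (6 > 2) — not an equilibrium.
(Top, Right): Player 1 gets 6 ≥ 1 from Bottom, and Player 2 gets 6 ≥ 2 from Left — Nash equilibrium.
(Bottom, Left): Player 1 prefers Top (3 > 1); Player 2 prefers Right (8 > 3) — not an equilibrium.
(Bottom, Right): Player 1 prefers Top (6 > 1) — not an equilibrium.

(Top, Right)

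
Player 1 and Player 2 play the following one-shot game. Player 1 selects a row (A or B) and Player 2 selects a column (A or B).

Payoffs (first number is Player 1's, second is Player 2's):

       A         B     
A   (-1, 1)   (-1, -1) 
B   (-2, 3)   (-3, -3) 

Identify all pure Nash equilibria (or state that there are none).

(A, A): Player 1 gets -1 ≥ -2 from B, and Player 2 gets 1 ≥ -1 from B — Nash equilibrium.
(A, B): Player 2 prefers A (1 > -1) — not an equilibrium.
(B, A): Player 1 prefers A (-1 > -2) — not an equilibrium.
(B, B): Player 1 prefers A (-1 > -3); Player 2 prefers A (3 > -3) — not an equilibrium.

(A, A)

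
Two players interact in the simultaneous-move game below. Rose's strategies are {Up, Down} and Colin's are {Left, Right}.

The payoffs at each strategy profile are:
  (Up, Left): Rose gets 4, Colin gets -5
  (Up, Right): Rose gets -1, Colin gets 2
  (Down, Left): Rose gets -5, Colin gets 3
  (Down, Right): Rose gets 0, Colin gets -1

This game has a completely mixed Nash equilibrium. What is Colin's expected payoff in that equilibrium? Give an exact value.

First find x, the probability Rose plays Up, from Colin's indifference between Left and Right: −5x + 3(1−x) = 2x − (1−x), giving x = 4/11.
Since Colin is indifferent in equilibrium, Colin's expected payoff equals the payoff from either column against (4/11, 7/11). Using Left: −5(4/11) + 3(7/11) = 1/11.

1/11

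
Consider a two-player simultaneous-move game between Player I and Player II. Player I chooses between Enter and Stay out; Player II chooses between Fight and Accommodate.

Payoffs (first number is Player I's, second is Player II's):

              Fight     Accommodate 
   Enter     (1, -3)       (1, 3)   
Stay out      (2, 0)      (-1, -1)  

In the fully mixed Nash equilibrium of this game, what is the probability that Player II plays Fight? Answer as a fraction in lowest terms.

Let c be the probability that Player II plays Fight. In a completely mixed equilibrium, Player I must be indifferent between Enter and Stay out.
Player I's expected payoff from Enter is c + (1−c); from Stay out it is 2c − (1−c).
Setting these equal: 1 = 3c − 1, so c = 2/3.

2/3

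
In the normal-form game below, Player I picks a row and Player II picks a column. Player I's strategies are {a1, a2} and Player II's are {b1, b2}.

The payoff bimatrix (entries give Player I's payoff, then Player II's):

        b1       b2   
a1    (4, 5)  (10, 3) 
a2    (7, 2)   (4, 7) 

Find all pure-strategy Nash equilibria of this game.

(a1, b1): Player I prefers a2 (7 > 4) — not an equilibrium.
(a1, b2): Player II prefers b1 (5 > 3) — not an equilibrium.
(a2, b1): Player II prefers b2 (7 > 2) — not an equilibrium.
(a2, b2): Player I prefers a1 (10 > 4) — not an equilibrium.

none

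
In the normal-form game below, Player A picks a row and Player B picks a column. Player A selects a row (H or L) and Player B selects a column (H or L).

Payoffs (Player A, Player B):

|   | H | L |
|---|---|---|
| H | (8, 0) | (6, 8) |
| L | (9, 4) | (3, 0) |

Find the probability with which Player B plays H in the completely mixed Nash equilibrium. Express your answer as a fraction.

Let y be the probability that Player B plays H. In a completely mixed equilibrium, Player A must be indifferent between H and L.
Player A's expected payoff from H is 8y + 6(1−y); from L it is 9y + 3(1−y).
Setting these equal: 2y + 6 = 6y + 3, so y = 3/4.

3/4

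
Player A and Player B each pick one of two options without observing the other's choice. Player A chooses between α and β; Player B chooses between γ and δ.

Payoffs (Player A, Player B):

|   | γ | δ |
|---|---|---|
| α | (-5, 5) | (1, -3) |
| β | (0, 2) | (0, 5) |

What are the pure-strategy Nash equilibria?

none

(α, γ): Player A prefers β (0 > -5) — not an equilibrium.
(α, δ): Player B prefers γ (5 > -3) — not an equilibrium.
(β, γ): Player B prefers δ (5 > 2) — not an equilibrium.
(β, δ): Player A prefers α (1 > 0) — not an equilibrium.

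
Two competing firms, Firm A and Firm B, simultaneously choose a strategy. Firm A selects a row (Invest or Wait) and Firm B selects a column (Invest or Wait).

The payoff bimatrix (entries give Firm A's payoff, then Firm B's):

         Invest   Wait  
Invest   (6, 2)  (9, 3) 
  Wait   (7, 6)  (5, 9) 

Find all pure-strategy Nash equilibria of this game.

(Invest, Wait)

(Invest, Invest): Firm A prefers Wait (7 > 6); Firm B prefers Wait (3 > 2) — not an equilibrium.
(Invest, Wait): Firm A gets 9 ≥ 5 from Wait, and Firm B gets 3 ≥ 2 from Invest — Nash equilibrium.
(Wait, Invest): Firm B prefers Wait (9 > 6) — not an equilibrium.
(Wait, Wait): Firm A prefers Invest (9 > 5) — not an equilibrium.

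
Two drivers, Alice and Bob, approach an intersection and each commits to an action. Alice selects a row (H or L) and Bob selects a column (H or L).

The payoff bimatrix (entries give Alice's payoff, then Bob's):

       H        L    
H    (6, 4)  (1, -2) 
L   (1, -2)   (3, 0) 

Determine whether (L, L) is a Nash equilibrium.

Yes

At (L, L), Alice earns 3; switching to H would give 1, so Alice has no profitable deviation.
Bob earns 0; switching to H would give -2, so Bob has no profitable deviation.
Neither player can gain by a unilateral deviation, so this profile is a Nash equilibrium.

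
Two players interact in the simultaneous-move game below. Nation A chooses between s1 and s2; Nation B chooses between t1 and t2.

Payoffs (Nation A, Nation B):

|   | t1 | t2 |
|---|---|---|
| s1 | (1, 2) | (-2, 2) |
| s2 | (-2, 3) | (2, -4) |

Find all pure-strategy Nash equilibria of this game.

(s1, t1)

(s1, t1): Nation A gets 1 ≥ -2 from s2, and Nation B gets 2 ≥ 2 from t2 — Nash equilibrium.
(s1, t2): Nation A prefers s2 (2 > -2) — not an equilibrium.
(s2, t1): Nation A prefers s1 (1 > -2) — not an equilibrium.
(s2, t2): Nation B prefers t1 (3 > -4) — not an equilibrium.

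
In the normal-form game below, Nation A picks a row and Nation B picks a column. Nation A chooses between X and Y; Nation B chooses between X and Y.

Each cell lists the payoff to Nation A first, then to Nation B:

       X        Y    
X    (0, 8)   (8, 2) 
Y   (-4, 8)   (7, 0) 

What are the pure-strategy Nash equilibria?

(X, X): Nation A gets 0 ≥ -4 from Y, and Nation B gets 8 ≥ 2 from Y — Nash equilibrium.
(X, Y): Nation B prefers X (8 > 2) — not an equilibrium.
(Y, X): Nation A prefers X (0 > -4) — not an equilibrium.
(Y, Y): Nation A prefers X (8 > 7); Nation B prefers X (8 > 0) — not an equilibrium.

(X, X)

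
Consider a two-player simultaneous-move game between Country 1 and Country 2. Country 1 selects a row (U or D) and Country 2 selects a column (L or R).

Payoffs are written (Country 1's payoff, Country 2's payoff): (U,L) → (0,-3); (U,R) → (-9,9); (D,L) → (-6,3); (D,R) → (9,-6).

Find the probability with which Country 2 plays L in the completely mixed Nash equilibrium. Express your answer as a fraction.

3/4

Let c be the probability that Country 2 plays L. In a completely mixed equilibrium, Country 1 must be indifferent between U and D.
Country 1's expected payoff from U is −9(1−c); from D it is −6c + 9(1−c).
Setting these equal: 9c − 9 = −15c + 9, so c = 3/4.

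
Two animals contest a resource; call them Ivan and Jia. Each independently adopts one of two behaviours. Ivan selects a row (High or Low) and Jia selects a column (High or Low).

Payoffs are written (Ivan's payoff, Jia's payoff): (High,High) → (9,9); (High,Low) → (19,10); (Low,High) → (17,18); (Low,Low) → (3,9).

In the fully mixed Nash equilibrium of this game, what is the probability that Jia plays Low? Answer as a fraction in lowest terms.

Let q be the probability that Jia plays High. In a completely mixed equilibrium, Ivan must be indifferent between High and Low.
Ivan's expected payoff from High is 9q + 19(1−q); from Low it is 17q + 3(1−q).
Setting these equal: −10q + 19 = 14q + 3, so q = 2/3.
Therefore Jia plays Low with probability 1 − 2/3 = 1/3.

1/3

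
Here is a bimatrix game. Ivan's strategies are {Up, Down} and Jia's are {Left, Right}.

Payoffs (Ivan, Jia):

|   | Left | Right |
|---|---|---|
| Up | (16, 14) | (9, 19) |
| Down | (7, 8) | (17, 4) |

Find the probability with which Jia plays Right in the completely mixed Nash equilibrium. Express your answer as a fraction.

Let q be the probability that Jia plays Left. In a completely mixed equilibrium, Ivan must be indifferent between Up and Down.
Ivan's expected payoff from Up is 16q + 9(1−q); from Down it is 7q + 17(1−q).
Setting these equal: 7q + 9 = −10q + 17, so q = 8/17.
Therefore Jia plays Right with probability 1 − 8/17 = 9/17.

9/17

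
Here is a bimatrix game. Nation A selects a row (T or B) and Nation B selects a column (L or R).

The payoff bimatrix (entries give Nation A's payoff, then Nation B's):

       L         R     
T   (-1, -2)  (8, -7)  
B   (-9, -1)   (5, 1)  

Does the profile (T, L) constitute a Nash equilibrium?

Yes

At (T, L), Nation A earns -1; switching to B would give -9, so Nation A has no profitable deviation.
Nation B earns -2; switching to R would give -7, so Nation B has no profitable deviation.
Neither player can gain by a unilateral deviation, so this profile is a Nash equilibrium.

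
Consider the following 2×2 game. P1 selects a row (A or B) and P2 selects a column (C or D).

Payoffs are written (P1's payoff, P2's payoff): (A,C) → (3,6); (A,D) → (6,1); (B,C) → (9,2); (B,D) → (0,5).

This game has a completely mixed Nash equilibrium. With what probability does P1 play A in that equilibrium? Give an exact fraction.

Let x be the probability that P1 plays A. In a completely mixed equilibrium, P2 must be indifferent between C and D.
P2's expected payoff from C is 6x + 2(1−x); from D it is x + 5(1−x).
Setting these equal: 4x + 2 = −4x + 5, so x = 3/8.

3/8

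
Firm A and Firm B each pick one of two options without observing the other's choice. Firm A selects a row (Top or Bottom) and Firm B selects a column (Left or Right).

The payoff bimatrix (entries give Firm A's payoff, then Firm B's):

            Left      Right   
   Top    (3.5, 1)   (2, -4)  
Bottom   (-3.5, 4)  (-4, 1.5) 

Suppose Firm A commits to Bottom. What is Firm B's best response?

Left

Against Bottom, Firm B earns 4 from Left and 1.5 from Right.
So Left is the best response.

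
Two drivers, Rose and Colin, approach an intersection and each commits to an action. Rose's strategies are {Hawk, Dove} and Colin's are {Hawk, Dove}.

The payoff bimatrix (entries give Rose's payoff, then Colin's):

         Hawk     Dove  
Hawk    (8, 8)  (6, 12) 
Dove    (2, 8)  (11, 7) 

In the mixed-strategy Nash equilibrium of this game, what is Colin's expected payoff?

8

First find p, the probability Rose plays Hawk, from Colin's indifference between Hawk and Dove: 8p + 8(1−p) = 12p + 7(1−p), giving p = 1/5.
Since Colin is indifferent in equilibrium, Colin's expected payoff equals the payoff from either column against (1/5, 4/5). Using Hawk: 8(1/5) + 8(4/5) = 8.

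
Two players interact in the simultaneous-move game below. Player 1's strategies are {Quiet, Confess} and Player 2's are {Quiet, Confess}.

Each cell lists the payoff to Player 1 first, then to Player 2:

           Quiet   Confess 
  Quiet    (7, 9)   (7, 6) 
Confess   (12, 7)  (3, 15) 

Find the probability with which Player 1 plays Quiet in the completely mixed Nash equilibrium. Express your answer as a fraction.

Let p be the probability that Player 1 plays Quiet. In a completely mixed equilibrium, Player 2 must be indifferent between Quiet and Confess.
Player 2's expected payoff from Quiet is 9p + 7(1−p); from Confess it is 6p + 15(1−p).
Setting these equal: 2p + 7 = −9p + 15, so p = 8/11.

8/11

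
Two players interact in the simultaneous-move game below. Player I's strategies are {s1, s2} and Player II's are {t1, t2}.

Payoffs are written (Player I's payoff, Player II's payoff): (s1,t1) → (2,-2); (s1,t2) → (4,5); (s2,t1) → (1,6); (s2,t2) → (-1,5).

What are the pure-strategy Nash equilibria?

(s1, t2)

(s1, t1): Player II prefers t2 (5 > -2) — not an equilibrium.
(s1, t2): Player I gets 4 ≥ -1 from s2, and Player II gets 5 ≥ -2 from t1 — Nash equilibrium.
(s2, t1): Player I prefers s1 (2 > 1) — not an equilibrium.
(s2, t2): Player I prefers s1 (4 > -1); Player II prefers t1 (6 > 5) — not an equilibrium.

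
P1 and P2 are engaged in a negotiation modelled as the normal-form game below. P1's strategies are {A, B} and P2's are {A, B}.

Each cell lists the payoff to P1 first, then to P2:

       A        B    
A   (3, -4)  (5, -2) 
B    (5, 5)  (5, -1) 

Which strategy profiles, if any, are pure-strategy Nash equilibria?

(A, B) and (B, A)

(A, A): P1 prefers B (5 > 3); P2 prefers B (-2 > -4) — not an equilibrium.
(A, B): P1 gets 5 ≥ 5 from B, and P2 gets -2 ≥ -4 from A — Nash equilibrium.
(B, A): P1 gets 5 ≥ 3 from A, and P2 gets 5 ≥ -1 from B — Nash equilibrium.
(B, B): P2 prefers A (5 > -1) — not an equilibrium.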